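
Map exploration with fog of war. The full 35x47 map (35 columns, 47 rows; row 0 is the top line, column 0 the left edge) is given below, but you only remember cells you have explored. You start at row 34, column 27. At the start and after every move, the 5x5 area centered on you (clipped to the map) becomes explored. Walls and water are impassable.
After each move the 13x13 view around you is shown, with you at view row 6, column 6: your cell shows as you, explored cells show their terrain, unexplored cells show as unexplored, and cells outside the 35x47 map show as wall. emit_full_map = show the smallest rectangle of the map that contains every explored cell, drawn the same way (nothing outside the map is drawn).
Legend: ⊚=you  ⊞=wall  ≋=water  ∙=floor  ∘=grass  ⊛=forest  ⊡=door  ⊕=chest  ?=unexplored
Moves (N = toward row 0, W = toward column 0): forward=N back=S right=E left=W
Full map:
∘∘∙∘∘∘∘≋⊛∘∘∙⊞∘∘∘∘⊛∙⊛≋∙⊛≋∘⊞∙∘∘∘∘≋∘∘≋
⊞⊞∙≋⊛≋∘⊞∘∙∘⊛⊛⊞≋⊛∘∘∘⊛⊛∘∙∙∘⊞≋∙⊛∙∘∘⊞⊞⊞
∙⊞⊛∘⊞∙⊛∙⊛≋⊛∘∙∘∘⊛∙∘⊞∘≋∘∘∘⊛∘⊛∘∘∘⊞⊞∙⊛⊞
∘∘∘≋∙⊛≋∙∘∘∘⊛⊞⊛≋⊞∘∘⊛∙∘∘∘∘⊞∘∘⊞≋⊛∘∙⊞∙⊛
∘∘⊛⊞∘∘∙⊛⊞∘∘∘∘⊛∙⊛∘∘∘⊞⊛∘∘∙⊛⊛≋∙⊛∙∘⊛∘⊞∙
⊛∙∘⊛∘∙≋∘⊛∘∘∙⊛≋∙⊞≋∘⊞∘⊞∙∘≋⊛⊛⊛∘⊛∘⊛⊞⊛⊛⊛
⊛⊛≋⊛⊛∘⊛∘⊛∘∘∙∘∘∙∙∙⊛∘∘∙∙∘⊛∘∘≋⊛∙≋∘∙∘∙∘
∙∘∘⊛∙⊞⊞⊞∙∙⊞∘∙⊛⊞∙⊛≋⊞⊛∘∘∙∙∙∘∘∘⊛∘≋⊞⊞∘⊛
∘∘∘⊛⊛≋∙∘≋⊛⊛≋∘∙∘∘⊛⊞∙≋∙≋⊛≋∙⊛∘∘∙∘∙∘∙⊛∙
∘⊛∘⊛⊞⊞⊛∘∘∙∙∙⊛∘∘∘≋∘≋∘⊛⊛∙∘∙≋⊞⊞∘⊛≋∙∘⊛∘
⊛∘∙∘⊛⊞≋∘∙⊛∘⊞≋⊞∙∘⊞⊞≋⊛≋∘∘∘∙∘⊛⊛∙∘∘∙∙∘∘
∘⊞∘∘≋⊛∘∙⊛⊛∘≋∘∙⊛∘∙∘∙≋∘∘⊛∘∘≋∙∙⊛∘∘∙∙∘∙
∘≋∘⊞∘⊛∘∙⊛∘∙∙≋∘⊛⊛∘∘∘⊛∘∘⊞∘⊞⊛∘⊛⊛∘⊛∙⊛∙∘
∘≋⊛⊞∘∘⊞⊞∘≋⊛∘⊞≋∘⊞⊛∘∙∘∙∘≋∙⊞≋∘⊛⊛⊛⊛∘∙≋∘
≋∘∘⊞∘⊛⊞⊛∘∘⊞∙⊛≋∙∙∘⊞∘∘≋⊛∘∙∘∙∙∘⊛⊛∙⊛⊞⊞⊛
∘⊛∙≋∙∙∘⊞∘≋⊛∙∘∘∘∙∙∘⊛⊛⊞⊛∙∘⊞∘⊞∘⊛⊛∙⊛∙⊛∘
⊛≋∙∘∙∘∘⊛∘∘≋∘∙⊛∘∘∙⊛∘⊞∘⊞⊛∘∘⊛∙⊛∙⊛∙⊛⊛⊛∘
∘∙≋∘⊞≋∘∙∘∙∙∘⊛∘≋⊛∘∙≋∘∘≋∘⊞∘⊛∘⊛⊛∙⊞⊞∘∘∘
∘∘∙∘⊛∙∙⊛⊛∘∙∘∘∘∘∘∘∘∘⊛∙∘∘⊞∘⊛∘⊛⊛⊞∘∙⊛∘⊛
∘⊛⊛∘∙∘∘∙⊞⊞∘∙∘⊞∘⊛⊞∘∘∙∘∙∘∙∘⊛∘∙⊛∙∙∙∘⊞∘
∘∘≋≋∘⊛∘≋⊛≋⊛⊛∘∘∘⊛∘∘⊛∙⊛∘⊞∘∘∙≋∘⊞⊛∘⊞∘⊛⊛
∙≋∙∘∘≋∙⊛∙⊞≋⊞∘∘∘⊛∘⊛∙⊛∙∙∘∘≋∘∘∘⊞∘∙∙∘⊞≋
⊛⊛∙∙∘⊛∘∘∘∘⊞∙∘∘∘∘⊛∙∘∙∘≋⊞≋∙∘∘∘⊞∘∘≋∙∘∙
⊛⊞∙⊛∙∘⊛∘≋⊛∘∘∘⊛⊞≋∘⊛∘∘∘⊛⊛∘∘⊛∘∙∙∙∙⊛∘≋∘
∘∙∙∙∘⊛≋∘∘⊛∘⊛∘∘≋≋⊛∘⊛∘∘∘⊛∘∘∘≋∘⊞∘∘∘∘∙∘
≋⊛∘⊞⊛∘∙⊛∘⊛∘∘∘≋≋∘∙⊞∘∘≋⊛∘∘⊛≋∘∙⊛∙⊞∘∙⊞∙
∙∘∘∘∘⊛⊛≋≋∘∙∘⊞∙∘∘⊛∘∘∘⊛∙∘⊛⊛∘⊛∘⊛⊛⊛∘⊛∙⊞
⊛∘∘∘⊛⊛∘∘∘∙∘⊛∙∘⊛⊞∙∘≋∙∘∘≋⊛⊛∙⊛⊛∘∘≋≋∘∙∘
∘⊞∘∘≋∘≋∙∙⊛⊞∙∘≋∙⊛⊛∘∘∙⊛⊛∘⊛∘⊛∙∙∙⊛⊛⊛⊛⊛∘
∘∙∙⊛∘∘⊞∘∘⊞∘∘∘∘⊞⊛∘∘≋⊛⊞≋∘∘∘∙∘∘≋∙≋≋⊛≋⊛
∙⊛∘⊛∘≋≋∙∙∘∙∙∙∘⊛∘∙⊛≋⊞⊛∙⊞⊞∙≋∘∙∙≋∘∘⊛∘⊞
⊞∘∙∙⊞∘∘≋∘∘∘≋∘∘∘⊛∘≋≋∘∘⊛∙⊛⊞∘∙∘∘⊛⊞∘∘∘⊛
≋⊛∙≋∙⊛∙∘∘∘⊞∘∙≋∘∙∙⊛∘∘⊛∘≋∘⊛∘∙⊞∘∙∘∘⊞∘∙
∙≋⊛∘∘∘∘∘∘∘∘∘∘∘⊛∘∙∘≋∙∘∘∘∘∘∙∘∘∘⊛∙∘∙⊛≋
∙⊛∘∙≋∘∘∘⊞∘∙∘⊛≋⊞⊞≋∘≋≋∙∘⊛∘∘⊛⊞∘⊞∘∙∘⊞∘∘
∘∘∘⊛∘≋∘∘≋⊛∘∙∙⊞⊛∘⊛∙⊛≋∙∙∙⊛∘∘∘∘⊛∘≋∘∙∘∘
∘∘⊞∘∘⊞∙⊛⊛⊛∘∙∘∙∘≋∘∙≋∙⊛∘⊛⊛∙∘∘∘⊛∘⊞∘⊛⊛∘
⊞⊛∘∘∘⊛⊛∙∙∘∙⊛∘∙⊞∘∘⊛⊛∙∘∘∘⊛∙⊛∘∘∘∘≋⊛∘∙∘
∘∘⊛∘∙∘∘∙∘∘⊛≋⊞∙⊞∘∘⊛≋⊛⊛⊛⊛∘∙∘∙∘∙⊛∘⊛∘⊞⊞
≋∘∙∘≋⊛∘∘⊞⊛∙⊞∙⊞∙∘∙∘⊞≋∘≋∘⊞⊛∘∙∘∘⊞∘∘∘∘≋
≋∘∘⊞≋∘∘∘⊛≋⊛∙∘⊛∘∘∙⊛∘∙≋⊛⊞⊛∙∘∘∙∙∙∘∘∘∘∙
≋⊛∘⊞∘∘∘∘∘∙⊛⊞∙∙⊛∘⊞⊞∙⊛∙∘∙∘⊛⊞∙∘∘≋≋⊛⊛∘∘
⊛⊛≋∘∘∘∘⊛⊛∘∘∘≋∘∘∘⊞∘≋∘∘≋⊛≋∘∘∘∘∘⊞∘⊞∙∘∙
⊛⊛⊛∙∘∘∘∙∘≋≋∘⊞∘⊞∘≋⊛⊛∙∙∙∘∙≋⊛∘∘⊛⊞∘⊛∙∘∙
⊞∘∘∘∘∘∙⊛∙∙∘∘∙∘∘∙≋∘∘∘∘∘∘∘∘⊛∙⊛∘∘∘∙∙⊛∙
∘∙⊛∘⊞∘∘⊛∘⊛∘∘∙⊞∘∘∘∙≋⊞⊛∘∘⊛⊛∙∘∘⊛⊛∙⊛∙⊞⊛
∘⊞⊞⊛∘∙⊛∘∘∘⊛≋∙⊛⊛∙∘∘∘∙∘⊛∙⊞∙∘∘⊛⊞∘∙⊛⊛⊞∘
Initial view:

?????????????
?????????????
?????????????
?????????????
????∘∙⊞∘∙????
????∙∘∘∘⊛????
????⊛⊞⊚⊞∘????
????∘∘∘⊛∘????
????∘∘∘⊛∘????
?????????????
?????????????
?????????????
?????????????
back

?????????????
?????????????
?????????????
????∘∙⊞∘∙????
????∙∘∘∘⊛????
????⊛⊞∘⊞∘????
????∘∘⊚⊛∘????
????∘∘∘⊛∘????
????⊛∘∘∘∘????
?????????????
?????????????
?????????????
?????????????

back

?????????????
?????????????
????∘∙⊞∘∙????
????∙∘∘∘⊛????
????⊛⊞∘⊞∘????
????∘∘∘⊛∘????
????∘∘⊚⊛∘????
????⊛∘∘∘∘????
????∘∙∘∙⊛????
?????????????
?????????????
?????????????
?????????????

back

?????????????
????∘∙⊞∘∙????
????∙∘∘∘⊛????
????⊛⊞∘⊞∘????
????∘∘∘⊛∘????
????∘∘∘⊛∘????
????⊛∘⊚∘∘????
????∘∙∘∙⊛????
????∘∙∘∘⊞????
?????????????
?????????????
?????????????
?????????????

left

?????????????
?????∘∙⊞∘∙???
?????∙∘∘∘⊛???
?????⊛⊞∘⊞∘???
????∘∘∘∘⊛∘???
????∙∘∘∘⊛∘???
????∙⊛⊚∘∘∘???
????∙∘∙∘∙⊛???
????⊛∘∙∘∘⊞???
?????????????
?????????????
?????????????
?????????????

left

?????????????
??????∘∙⊞∘∙??
??????∙∘∘∘⊛??
??????⊛⊞∘⊞∘??
????⊛∘∘∘∘⊛∘??
????⊛∙∘∘∘⊛∘??
????⊛∙⊚∘∘∘∘??
????∘∙∘∙∘∙⊛??
????⊞⊛∘∙∘∘⊞??
?????????????
?????????????
?????????????
?????????????

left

?????????????
???????∘∙⊞∘∙?
???????∙∘∘∘⊛?
???????⊛⊞∘⊞∘?
????∙⊛∘∘∘∘⊛∘?
????⊛⊛∙∘∘∘⊛∘?
????∘⊛⊚⊛∘∘∘∘?
????⊛∘∙∘∙∘∙⊛?
????∘⊞⊛∘∙∘∘⊞?
?????????????
?????????????
?????????????
?????????????

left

?????????????
????????∘∙⊞∘∙
????????∙∘∘∘⊛
????????⊛⊞∘⊞∘
????∙∙⊛∘∘∘∘⊛∘
????∘⊛⊛∙∘∘∘⊛∘
????∘∘⊚∙⊛∘∘∘∘
????⊛⊛∘∙∘∙∘∙⊛
????≋∘⊞⊛∘∙∘∘⊞
?????????????
?????????????
?????????????
?????????????

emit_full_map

????∘∙⊞∘∙
????∙∘∘∘⊛
????⊛⊞∘⊞∘
∙∙⊛∘∘∘∘⊛∘
∘⊛⊛∙∘∘∘⊛∘
∘∘⊚∙⊛∘∘∘∘
⊛⊛∘∙∘∙∘∙⊛
≋∘⊞⊛∘∙∘∘⊞

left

?????????????
?????????∘∙⊞∘
?????????∙∘∘∘
?????????⊛⊞∘⊞
????∙∙∙⊛∘∘∘∘⊛
????⊛∘⊛⊛∙∘∘∘⊛
????∘∘⊚⊛∙⊛∘∘∘
????⊛⊛⊛∘∙∘∙∘∙
????∘≋∘⊞⊛∘∙∘∘
?????????????
?????????????
?????????????
?????????????

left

?????????????
??????????∘∙⊞
??????????∙∘∘
??????????⊛⊞∘
????≋∙∙∙⊛∘∘∘∘
????∙⊛∘⊛⊛∙∘∘∘
????∙∘⊚∘⊛∙⊛∘∘
????⊛⊛⊛⊛∘∙∘∙∘
????≋∘≋∘⊞⊛∘∙∘
?????????????
?????????????
?????????????
?????????????

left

?????????????
???????????∘∙
???????????∙∘
???????????⊛⊞
????⊛≋∙∙∙⊛∘∘∘
????≋∙⊛∘⊛⊛∙∘∘
????⊛∙⊚∘∘⊛∙⊛∘
????≋⊛⊛⊛⊛∘∙∘∙
????⊞≋∘≋∘⊞⊛∘∙
?????????????
?????????????
?????????????
?????????????

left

?????????????
????????????∘
????????????∙
????????????⊛
????∙⊛≋∙∙∙⊛∘∘
????∙≋∙⊛∘⊛⊛∙∘
????⊛⊛⊚∘∘∘⊛∙⊛
????⊛≋⊛⊛⊛⊛∘∙∘
????∘⊞≋∘≋∘⊞⊛∘
?????????????
?????????????
?????????????
?????????????

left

?????????????
?????????????
?????????????
?????????????
????⊛∙⊛≋∙∙∙⊛∘
????∘∙≋∙⊛∘⊛⊛∙
????∘⊛⊚∙∘∘∘⊛∙
????∘⊛≋⊛⊛⊛⊛∘∙
????∙∘⊞≋∘≋∘⊞⊛
?????????????
?????????????
?????????????
?????????????

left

?????????????
?????????????
?????????????
?????????????
????∘⊛∙⊛≋∙∙∙⊛
????≋∘∙≋∙⊛∘⊛⊛
????∘∘⊚⊛∙∘∘∘⊛
????∘∘⊛≋⊛⊛⊛⊛∘
????∘∙∘⊞≋∘≋∘⊞
?????????????
?????????????
?????????????
?????????????

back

?????????????
?????????????
?????????????
????∘⊛∙⊛≋∙∙∙⊛
????≋∘∙≋∙⊛∘⊛⊛
????∘∘⊛⊛∙∘∘∘⊛
????∘∘⊚≋⊛⊛⊛⊛∘
????∘∙∘⊞≋∘≋∘⊞
????∘∙⊛∘∙????
?????????????
?????????????
?????????????
?????????????

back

?????????????
?????????????
????∘⊛∙⊛≋∙∙∙⊛
????≋∘∙≋∙⊛∘⊛⊛
????∘∘⊛⊛∙∘∘∘⊛
????∘∘⊛≋⊛⊛⊛⊛∘
????∘∙⊚⊞≋∘≋∘⊞
????∘∙⊛∘∙????
????∘⊞⊞∙⊛????
?????????????
?????????????
?????????????
?????????????

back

?????????????
????∘⊛∙⊛≋∙∙∙⊛
????≋∘∙≋∙⊛∘⊛⊛
????∘∘⊛⊛∙∘∘∘⊛
????∘∘⊛≋⊛⊛⊛⊛∘
????∘∙∘⊞≋∘≋∘⊞
????∘∙⊚∘∙????
????∘⊞⊞∙⊛????
????∘⊞∘≋∘????
?????????????
?????????????
?????????????
?????????????

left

?????????????
?????∘⊛∙⊛≋∙∙∙
?????≋∘∙≋∙⊛∘⊛
?????∘∘⊛⊛∙∘∘∘
????⊞∘∘⊛≋⊛⊛⊛⊛
????∙∘∙∘⊞≋∘≋∘
????∘∘⊚⊛∘∙???
????⊛∘⊞⊞∙⊛???
????∘∘⊞∘≋∘???
?????????????
?????????????
?????????????
?????????????

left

?????????????
??????∘⊛∙⊛≋∙∙
??????≋∘∙≋∙⊛∘
??????∘∘⊛⊛∙∘∘
????∙⊞∘∘⊛≋⊛⊛⊛
????⊞∙∘∙∘⊞≋∘≋
????⊛∘⊚∙⊛∘∙??
????∙⊛∘⊞⊞∙⊛??
????∘∘∘⊞∘≋∘??
?????????????
?????????????
?????????????
?????????????

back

??????∘⊛∙⊛≋∙∙
??????≋∘∙≋∙⊛∘
??????∘∘⊛⊛∙∘∘
????∙⊞∘∘⊛≋⊛⊛⊛
????⊞∙∘∙∘⊞≋∘≋
????⊛∘∘∙⊛∘∙??
????∙⊛⊚⊞⊞∙⊛??
????∘∘∘⊞∘≋∘??
????∘⊞∘≋⊛????
?????????????
?????????????
?????????????
⊞⊞⊞⊞⊞⊞⊞⊞⊞⊞⊞⊞⊞

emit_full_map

????????????∘∙⊞∘∙
????????????∙∘∘∘⊛
????????????⊛⊞∘⊞∘
??∘⊛∙⊛≋∙∙∙⊛∘∘∘∘⊛∘
??≋∘∙≋∙⊛∘⊛⊛∙∘∘∘⊛∘
??∘∘⊛⊛∙∘∘∘⊛∙⊛∘∘∘∘
∙⊞∘∘⊛≋⊛⊛⊛⊛∘∙∘∙∘∙⊛
⊞∙∘∙∘⊞≋∘≋∘⊞⊛∘∙∘∘⊞
⊛∘∘∙⊛∘∙??????????
∙⊛⊚⊞⊞∙⊛??????????
∘∘∘⊞∘≋∘??????????
∘⊞∘≋⊛????????????


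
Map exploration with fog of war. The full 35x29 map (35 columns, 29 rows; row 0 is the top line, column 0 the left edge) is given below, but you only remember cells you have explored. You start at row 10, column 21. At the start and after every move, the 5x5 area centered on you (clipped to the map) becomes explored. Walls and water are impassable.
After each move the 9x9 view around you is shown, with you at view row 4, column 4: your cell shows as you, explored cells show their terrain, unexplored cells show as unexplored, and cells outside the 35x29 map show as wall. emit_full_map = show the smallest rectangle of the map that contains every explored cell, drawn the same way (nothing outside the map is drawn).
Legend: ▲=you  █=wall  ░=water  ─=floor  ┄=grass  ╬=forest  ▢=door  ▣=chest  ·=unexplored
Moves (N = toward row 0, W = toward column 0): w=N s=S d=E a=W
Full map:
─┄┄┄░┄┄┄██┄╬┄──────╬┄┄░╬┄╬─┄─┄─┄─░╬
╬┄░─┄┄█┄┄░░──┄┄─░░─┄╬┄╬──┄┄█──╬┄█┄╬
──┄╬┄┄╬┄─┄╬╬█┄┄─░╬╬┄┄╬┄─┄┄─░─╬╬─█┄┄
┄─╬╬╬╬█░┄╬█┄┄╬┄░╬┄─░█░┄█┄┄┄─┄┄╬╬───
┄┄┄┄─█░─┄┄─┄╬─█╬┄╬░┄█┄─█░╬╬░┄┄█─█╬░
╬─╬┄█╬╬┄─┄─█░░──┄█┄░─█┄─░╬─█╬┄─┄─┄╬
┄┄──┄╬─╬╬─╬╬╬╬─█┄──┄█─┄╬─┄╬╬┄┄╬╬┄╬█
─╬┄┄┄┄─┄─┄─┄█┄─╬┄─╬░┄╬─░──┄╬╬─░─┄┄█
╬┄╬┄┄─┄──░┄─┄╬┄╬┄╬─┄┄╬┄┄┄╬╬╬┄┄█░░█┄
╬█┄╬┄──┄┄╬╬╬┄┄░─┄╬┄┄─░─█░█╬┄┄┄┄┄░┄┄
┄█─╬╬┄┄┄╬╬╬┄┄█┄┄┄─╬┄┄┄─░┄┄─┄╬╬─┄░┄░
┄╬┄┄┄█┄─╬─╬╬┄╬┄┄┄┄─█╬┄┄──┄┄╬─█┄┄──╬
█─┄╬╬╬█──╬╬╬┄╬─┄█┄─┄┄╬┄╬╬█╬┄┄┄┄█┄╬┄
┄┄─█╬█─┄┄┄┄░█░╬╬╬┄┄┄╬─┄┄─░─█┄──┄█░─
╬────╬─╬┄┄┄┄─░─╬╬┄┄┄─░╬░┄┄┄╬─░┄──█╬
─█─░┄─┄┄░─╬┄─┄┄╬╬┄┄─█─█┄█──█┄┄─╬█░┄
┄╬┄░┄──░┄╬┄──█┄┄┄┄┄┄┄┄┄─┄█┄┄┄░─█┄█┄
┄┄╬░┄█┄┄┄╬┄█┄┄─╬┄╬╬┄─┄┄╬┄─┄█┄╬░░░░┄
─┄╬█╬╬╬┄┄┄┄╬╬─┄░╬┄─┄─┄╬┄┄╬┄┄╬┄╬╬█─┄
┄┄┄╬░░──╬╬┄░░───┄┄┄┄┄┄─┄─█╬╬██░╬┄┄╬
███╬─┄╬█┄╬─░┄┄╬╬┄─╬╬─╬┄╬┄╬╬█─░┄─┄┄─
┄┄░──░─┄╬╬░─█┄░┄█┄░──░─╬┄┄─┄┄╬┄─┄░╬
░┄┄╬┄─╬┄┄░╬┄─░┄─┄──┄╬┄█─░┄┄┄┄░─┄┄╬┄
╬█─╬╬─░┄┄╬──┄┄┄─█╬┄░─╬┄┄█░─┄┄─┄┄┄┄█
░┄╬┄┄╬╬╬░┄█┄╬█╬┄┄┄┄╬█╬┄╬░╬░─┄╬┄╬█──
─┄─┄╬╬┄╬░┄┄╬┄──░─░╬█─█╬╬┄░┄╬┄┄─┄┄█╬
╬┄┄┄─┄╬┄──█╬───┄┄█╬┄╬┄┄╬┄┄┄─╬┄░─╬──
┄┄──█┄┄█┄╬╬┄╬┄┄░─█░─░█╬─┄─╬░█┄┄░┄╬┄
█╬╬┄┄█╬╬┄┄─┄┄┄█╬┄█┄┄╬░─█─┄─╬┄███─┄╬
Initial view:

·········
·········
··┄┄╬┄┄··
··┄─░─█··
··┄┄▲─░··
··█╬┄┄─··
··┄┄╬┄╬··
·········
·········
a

·········
·········
··─┄┄╬┄┄·
··┄┄─░─█·
··╬┄▲┄─░·
··─█╬┄┄─·
··─┄┄╬┄╬·
·········
·········

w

·········
·········
··╬░┄╬─··
··─┄┄╬┄┄·
··┄┄▲░─█·
··╬┄┄┄─░·
··─█╬┄┄─·
··─┄┄╬┄╬·
·········

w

·········
·········
··─┄█─┄··
··╬░┄╬─··
··─┄▲╬┄┄·
··┄┄─░─█·
··╬┄┄┄─░·
··─█╬┄┄─·
··─┄┄╬┄╬·

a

·········
·········
··──┄█─┄·
··─╬░┄╬─·
··╬─▲┄╬┄┄
··╬┄┄─░─█
··─╬┄┄┄─░
···─█╬┄┄─
···─┄┄╬┄╬

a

·········
·········
··┄──┄█─┄
··┄─╬░┄╬─
··┄╬▲┄┄╬┄
··┄╬┄┄─░─
··┄─╬┄┄┄─
····─█╬┄┄
····─┄┄╬┄

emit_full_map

┄──┄█─┄·
┄─╬░┄╬─·
┄╬▲┄┄╬┄┄
┄╬┄┄─░─█
┄─╬┄┄┄─░
··─█╬┄┄─
··─┄┄╬┄╬

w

·········
·········
··┄█┄░─··
··┄──┄█─┄
··┄─▲░┄╬─
··┄╬─┄┄╬┄
··┄╬┄┄─░─
··┄─╬┄┄┄─
····─█╬┄┄

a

·········
·········
··─┄█┄░─·
··█┄──┄█─
··╬┄▲╬░┄╬
··╬┄╬─┄┄╬
··─┄╬┄┄─░
···┄─╬┄┄┄
·····─█╬┄

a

·········
·········
··──┄█┄░─
··─█┄──┄█
··─╬▲─╬░┄
··┄╬┄╬─┄┄
··░─┄╬┄┄─
····┄─╬┄┄
······─█╬

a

·········
·········
··░──┄█┄░
··╬─█┄──┄
··┄─▲┄─╬░
··╬┄╬┄╬─┄
··┄░─┄╬┄┄
·····┄─╬┄
·······─█

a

·········
·········
··░░──┄█┄
··╬╬─█┄──
··█┄▲╬┄─╬
··┄╬┄╬┄╬─
··┄┄░─┄╬┄
······┄─╬
········─

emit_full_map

░░──┄█┄░─···
╬╬─█┄──┄█─┄·
█┄▲╬┄─╬░┄╬─·
┄╬┄╬┄╬─┄┄╬┄┄
┄┄░─┄╬┄┄─░─█
····┄─╬┄┄┄─░
······─█╬┄┄─
······─┄┄╬┄╬

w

·········
·········
··╬─█╬┄··
··░░──┄█┄
··╬╬▲█┄──
··█┄─╬┄─╬
··┄╬┄╬┄╬─
··┄┄░─┄╬┄
······┄─╬

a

·········
·········
··┄╬─█╬┄·
··█░░──┄█
··╬╬▲─█┄─
··┄█┄─╬┄─
··─┄╬┄╬┄╬
···┄┄░─┄╬
·······┄─

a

·········
·········
··─┄╬─█╬┄
··─█░░──┄
··╬╬▲╬─█┄
··─┄█┄─╬┄
··┄─┄╬┄╬┄
····┄┄░─┄
········┄

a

·········
·········
··┄─┄╬─█╬
··┄─█░░──
··─╬▲╬╬─█
··┄─┄█┄─╬
··░┄─┄╬┄╬
·····┄┄░─
·········

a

·········
·········
··┄┄─┄╬─█
··─┄─█░░─
··╬─▲╬╬╬─
··─┄─┄█┄─
··─░┄─┄╬┄
······┄┄░
·········

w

·········
·········
··┄╬█┄┄··
··┄┄─┄╬─█
··─┄▲█░░─
··╬─╬╬╬╬─
··─┄─┄█┄─
··─░┄─┄╬┄
······┄┄░

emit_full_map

┄╬█┄┄···········
┄┄─┄╬─█╬┄·······
─┄▲█░░──┄█┄░─···
╬─╬╬╬╬─█┄──┄█─┄·
─┄─┄█┄─╬┄─╬░┄╬─·
─░┄─┄╬┄╬┄╬─┄┄╬┄┄
····┄┄░─┄╬┄┄─░─█
········┄─╬┄┄┄─░
··········─█╬┄┄─
··········─┄┄╬┄╬

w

·········
·········
··─┄╬╬█··
··┄╬█┄┄··
··┄┄▲┄╬─█
··─┄─█░░─
··╬─╬╬╬╬─
··─┄─┄█┄─
··─░┄─┄╬┄

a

·········
·········
··┄─┄╬╬█·
··░┄╬█┄┄·
··─┄▲─┄╬─
··┄─┄─█░░
··╬╬─╬╬╬╬
···─┄─┄█┄
···─░┄─┄╬

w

█████████
·········
··┄┄░░─··
··┄─┄╬╬█·
··░┄▲█┄┄·
··─┄┄─┄╬─
··┄─┄─█░░
··╬╬─╬╬╬╬
···─┄─┄█┄

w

█████████
█████████
··┄██┄╬··
··┄┄░░─··
··┄─▲╬╬█·
··░┄╬█┄┄·
··─┄┄─┄╬─
··┄─┄─█░░
··╬╬─╬╬╬╬

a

█████████
█████████
··┄┄██┄╬·
··█┄┄░░─·
··╬┄▲┄╬╬█
··█░┄╬█┄┄
··░─┄┄─┄╬
···┄─┄─█░
···╬╬─╬╬╬

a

█████████
█████████
··┄┄┄██┄╬
··┄█┄┄░░─
··┄╬▲─┄╬╬
··╬█░┄╬█┄
··█░─┄┄─┄
····┄─┄─█
····╬╬─╬╬

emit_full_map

┄┄┄██┄╬············
┄█┄┄░░─············
┄╬▲─┄╬╬█···········
╬█░┄╬█┄┄···········
█░─┄┄─┄╬─█╬┄·······
··┄─┄─█░░──┄█┄░─···
··╬╬─╬╬╬╬─█┄──┄█─┄·
···─┄─┄█┄─╬┄─╬░┄╬─·
···─░┄─┄╬┄╬┄╬─┄┄╬┄┄
·······┄┄░─┄╬┄┄─░─█
···········┄─╬┄┄┄─░
·············─█╬┄┄─
·············─┄┄╬┄╬

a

█████████
█████████
··░┄┄┄██┄
··┄┄█┄┄░░
··┄┄▲┄─┄╬
··╬╬█░┄╬█
··─█░─┄┄─
·····┄─┄─
·····╬╬─╬

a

█████████
█████████
··┄░┄┄┄██
··─┄┄█┄┄░
··╬┄▲╬┄─┄
··╬╬╬█░┄╬
··┄─█░─┄┄
······┄─┄
······╬╬─

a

█████████
█████████
··┄┄░┄┄┄█
··░─┄┄█┄┄
··┄╬▲┄╬┄─
··╬╬╬╬█░┄
··┄┄─█░─┄
·······┄─
·······╬╬

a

█████████
█████████
█·┄┄┄░┄┄┄
█·┄░─┄┄█┄
█·─┄▲┄┄╬┄
█·─╬╬╬╬█░
█·┄┄┄─█░─
█·······┄
█·······╬

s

█████████
█·┄┄┄░┄┄┄
█·┄░─┄┄█┄
█·─┄╬┄┄╬┄
█·─╬▲╬╬█░
█·┄┄┄─█░─
█·─╬┄█╬·┄
█·······╬
█········

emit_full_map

┄┄┄░┄┄┄██┄╬············
┄░─┄┄█┄┄░░─············
─┄╬┄┄╬┄─┄╬╬█···········
─╬▲╬╬█░┄╬█┄┄···········
┄┄┄─█░─┄┄─┄╬─█╬┄·······
─╬┄█╬·┄─┄─█░░──┄█┄░─···
······╬╬─╬╬╬╬─█┄──┄█─┄·
·······─┄─┄█┄─╬┄─╬░┄╬─·
·······─░┄─┄╬┄╬┄╬─┄┄╬┄┄
···········┄┄░─┄╬┄┄─░─█
···············┄─╬┄┄┄─░
·················─█╬┄┄─
·················─┄┄╬┄╬

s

█·┄┄┄░┄┄┄
█·┄░─┄┄█┄
█·─┄╬┄┄╬┄
█·─╬╬╬╬█░
█·┄┄▲─█░─
█·─╬┄█╬·┄
█·┄──┄╬·╬
█········
█········

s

█·┄░─┄┄█┄
█·─┄╬┄┄╬┄
█·─╬╬╬╬█░
█·┄┄┄─█░─
█·─╬▲█╬·┄
█·┄──┄╬·╬
█·╬┄┄┄┄··
█········
█········

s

█·─┄╬┄┄╬┄
█·─╬╬╬╬█░
█·┄┄┄─█░─
█·─╬┄█╬·┄
█·┄─▲┄╬·╬
█·╬┄┄┄┄··
█·┄╬┄┄─··
█········
█········

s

█·─╬╬╬╬█░
█·┄┄┄─█░─
█·─╬┄█╬·┄
█·┄──┄╬·╬
█·╬┄▲┄┄··
█·┄╬┄┄─··
█·█┄╬┄─··
█········
█········

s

█·┄┄┄─█░─
█·─╬┄█╬·┄
█·┄──┄╬·╬
█·╬┄┄┄┄··
█·┄╬▲┄─··
█·█┄╬┄─··
█·█─╬╬┄··
█········
█········

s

█·─╬┄█╬·┄
█·┄──┄╬·╬
█·╬┄┄┄┄··
█·┄╬┄┄─··
█·█┄▲┄─··
█·█─╬╬┄··
█·╬┄┄┄█··
█········
█········

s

█·┄──┄╬·╬
█·╬┄┄┄┄··
█·┄╬┄┄─··
█·█┄╬┄─··
█·█─▲╬┄··
█·╬┄┄┄█··
█·─┄╬╬╬··
█········
█········

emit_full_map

┄┄┄░┄┄┄██┄╬············
┄░─┄┄█┄┄░░─············
─┄╬┄┄╬┄─┄╬╬█···········
─╬╬╬╬█░┄╬█┄┄···········
┄┄┄─█░─┄┄─┄╬─█╬┄·······
─╬┄█╬·┄─┄─█░░──┄█┄░─···
┄──┄╬·╬╬─╬╬╬╬─█┄──┄█─┄·
╬┄┄┄┄··─┄─┄█┄─╬┄─╬░┄╬─·
┄╬┄┄─··─░┄─┄╬┄╬┄╬─┄┄╬┄┄
█┄╬┄─······┄┄░─┄╬┄┄─░─█
█─▲╬┄··········┄─╬┄┄┄─░
╬┄┄┄█············─█╬┄┄─
─┄╬╬╬············─┄┄╬┄╬

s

█·╬┄┄┄┄··
█·┄╬┄┄─··
█·█┄╬┄─··
█·█─╬╬┄··
█·╬┄▲┄█··
█·─┄╬╬╬··
█·┄─█╬█··
█········
█········

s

█·┄╬┄┄─··
█·█┄╬┄─··
█·█─╬╬┄··
█·╬┄┄┄█··
█·─┄▲╬╬··
█·┄─█╬█··
█·────╬··
█········
█········

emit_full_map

┄┄┄░┄┄┄██┄╬············
┄░─┄┄█┄┄░░─············
─┄╬┄┄╬┄─┄╬╬█···········
─╬╬╬╬█░┄╬█┄┄···········
┄┄┄─█░─┄┄─┄╬─█╬┄·······
─╬┄█╬·┄─┄─█░░──┄█┄░─···
┄──┄╬·╬╬─╬╬╬╬─█┄──┄█─┄·
╬┄┄┄┄··─┄─┄█┄─╬┄─╬░┄╬─·
┄╬┄┄─··─░┄─┄╬┄╬┄╬─┄┄╬┄┄
█┄╬┄─······┄┄░─┄╬┄┄─░─█
█─╬╬┄··········┄─╬┄┄┄─░
╬┄┄┄█············─█╬┄┄─
─┄▲╬╬············─┄┄╬┄╬
┄─█╬█··················
────╬··················


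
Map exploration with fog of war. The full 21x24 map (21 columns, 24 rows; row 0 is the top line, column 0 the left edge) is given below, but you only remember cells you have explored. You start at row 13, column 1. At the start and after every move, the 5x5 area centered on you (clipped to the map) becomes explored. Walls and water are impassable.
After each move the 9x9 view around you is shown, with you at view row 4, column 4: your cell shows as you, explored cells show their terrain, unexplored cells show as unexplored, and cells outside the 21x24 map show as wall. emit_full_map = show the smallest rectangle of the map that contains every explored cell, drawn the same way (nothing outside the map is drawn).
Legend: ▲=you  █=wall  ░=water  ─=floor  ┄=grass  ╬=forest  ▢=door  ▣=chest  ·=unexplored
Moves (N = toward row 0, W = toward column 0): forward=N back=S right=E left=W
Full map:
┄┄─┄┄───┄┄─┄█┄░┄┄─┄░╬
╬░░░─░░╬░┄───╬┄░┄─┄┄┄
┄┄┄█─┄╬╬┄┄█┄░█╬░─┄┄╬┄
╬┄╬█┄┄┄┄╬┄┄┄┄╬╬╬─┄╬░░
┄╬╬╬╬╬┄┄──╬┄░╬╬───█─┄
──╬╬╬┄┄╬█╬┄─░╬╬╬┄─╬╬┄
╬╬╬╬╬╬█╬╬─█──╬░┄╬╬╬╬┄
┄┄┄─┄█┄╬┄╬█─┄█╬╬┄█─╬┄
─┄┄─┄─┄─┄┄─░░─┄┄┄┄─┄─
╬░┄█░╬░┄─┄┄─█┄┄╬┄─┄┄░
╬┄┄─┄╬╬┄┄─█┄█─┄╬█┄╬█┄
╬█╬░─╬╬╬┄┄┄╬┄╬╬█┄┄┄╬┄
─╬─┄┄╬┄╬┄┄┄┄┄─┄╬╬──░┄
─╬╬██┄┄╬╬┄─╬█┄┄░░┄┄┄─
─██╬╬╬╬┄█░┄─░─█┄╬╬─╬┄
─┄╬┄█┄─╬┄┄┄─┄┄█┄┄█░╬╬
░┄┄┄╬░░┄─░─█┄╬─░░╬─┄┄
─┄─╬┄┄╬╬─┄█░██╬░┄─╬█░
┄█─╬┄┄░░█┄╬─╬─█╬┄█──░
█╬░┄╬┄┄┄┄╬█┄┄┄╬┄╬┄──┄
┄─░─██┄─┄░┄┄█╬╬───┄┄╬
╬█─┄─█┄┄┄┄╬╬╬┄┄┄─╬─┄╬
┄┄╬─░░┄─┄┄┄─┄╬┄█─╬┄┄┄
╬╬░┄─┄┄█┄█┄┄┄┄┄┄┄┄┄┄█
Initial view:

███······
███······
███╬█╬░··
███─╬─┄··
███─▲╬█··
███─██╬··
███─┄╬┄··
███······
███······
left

████·····
████·····
████╬█╬░·
████─╬─┄·
████▲╬╬█·
████─██╬·
████─┄╬┄·
████·····
████·····

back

████·····
████╬█╬░·
████─╬─┄·
████─╬╬█·
████▲██╬·
████─┄╬┄·
████░┄┄··
████·····
████·····

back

████╬█╬░·
████─╬─┄·
████─╬╬█·
████─██╬·
████▲┄╬┄·
████░┄┄··
████─┄─··
████·····
████·····

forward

████·····
████╬█╬░·
████─╬─┄·
████─╬╬█·
████▲██╬·
████─┄╬┄·
████░┄┄··
████─┄─··
████·····

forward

████·····
████·····
████╬█╬░·
████─╬─┄·
████▲╬╬█·
████─██╬·
████─┄╬┄·
████░┄┄··
████─┄─··

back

████·····
████╬█╬░·
████─╬─┄·
████─╬╬█·
████▲██╬·
████─┄╬┄·
████░┄┄··
████─┄─··
████·····

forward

████·····
████·····
████╬█╬░·
████─╬─┄·
████▲╬╬█·
████─██╬·
████─┄╬┄·
████░┄┄··
████─┄─··


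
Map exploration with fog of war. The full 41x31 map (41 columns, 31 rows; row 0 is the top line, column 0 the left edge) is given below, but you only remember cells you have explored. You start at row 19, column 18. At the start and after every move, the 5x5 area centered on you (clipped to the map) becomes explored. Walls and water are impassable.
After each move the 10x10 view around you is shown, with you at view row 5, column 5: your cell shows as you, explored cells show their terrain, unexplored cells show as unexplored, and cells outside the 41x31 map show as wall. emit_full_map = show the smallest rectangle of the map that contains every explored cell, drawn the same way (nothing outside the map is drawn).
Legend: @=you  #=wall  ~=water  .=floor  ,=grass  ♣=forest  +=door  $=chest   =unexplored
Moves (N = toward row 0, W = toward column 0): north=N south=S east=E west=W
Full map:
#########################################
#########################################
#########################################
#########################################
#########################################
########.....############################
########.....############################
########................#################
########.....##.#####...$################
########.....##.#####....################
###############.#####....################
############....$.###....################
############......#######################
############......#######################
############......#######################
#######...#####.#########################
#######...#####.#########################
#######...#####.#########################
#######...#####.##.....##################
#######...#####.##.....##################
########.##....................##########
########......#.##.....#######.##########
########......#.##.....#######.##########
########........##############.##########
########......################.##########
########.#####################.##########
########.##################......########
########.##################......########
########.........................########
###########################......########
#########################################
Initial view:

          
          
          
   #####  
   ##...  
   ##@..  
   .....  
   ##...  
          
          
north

          
          
          
   #####  
   #####  
   ##@..  
   ##...  
   .....  
   ##...  
          

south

          
          
   #####  
   #####  
   ##...  
   ##@..  
   .....  
   ##...  
          
          

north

          
          
          
   #####  
   #####  
   ##@..  
   ##...  
   .....  
   ##...  
          

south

          
          
   #####  
   #####  
   ##...  
   ##@..  
   .....  
   ##...  
          
          

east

          
          
  #####   
  ######  
  ##....  
  ##.@..  
  ......  
  ##....  
          
          

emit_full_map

##### 
######
##....
##.@..
......
##....

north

          
          
          
  ######  
  ######  
  ##.@..  
  ##....  
  ......  
  ##....  
          

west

          
          
          
   ###### 
   ###### 
   ##@... 
   ##.... 
   ...... 
   ##.... 
          

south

          
          
   ###### 
   ###### 
   ##.... 
   ##@... 
   ...... 
   ##.... 
          
          

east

          
          
  ######  
  ######  
  ##....  
  ##.@..  
  ......  
  ##....  
          
          

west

          
          
   ###### 
   ###### 
   ##.... 
   ##@... 
   ...... 
   ##.... 
          
          

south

          
   ###### 
   ###### 
   ##.... 
   ##.... 
   ..@... 
   ##.... 
   ##...  
          
          

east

          
  ######  
  ######  
  ##....  
  ##....  
  ...@..  
  ##....  
  ##....  
          
          

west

          
   ###### 
   ###### 
   ##.... 
   ##.... 
   ..@... 
   ##.... 
   ##.... 
          
          

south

   ###### 
   ###### 
   ##.... 
   ##.... 
   ...... 
   ##@... 
   ##.... 
   #####  
          
          

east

  ######  
  ######  
  ##....  
  ##....  
  ......  
  ##.@..  
  ##....  
  ######  
          
          

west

   ###### 
   ###### 
   ##.... 
   ##.... 
   ...... 
   ##@... 
   ##.... 
   ###### 
          
          

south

   ###### 
   ##.... 
   ##.... 
   ...... 
   ##.... 
   ##@... 
   ###### 
   #####  
          
          

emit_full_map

######
######
##....
##....
......
##....
##@...
######
##### 

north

   ###### 
   ###### 
   ##.... 
   ##.... 
   ...... 
   ##@... 
   ##.... 
   ###### 
   #####  
          

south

   ###### 
   ##.... 
   ##.... 
   ...... 
   ##.... 
   ##@... 
   ###### 
   #####  
          
          

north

   ###### 
   ###### 
   ##.... 
   ##.... 
   ...... 
   ##@... 
   ##.... 
   ###### 
   #####  
          

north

          
   ###### 
   ###### 
   ##.... 
   ##.... 
   ..@... 
   ##.... 
   ##.... 
   ###### 
   #####  

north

          
          
   ###### 
   ###### 
   ##.... 
   ##@... 
   ...... 
   ##.... 
   ##.... 
   ###### 

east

          
          
  ######  
  ######  
  ##....  
  ##.@..  
  ......  
  ##....  
  ##....  
  ######  

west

          
          
   ###### 
   ###### 
   ##.... 
   ##@... 
   ...... 
   ##.... 
   ##.... 
   ###### 

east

          
          
  ######  
  ######  
  ##....  
  ##.@..  
  ......  
  ##....  
  ##....  
  ######  

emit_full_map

######
######
##....
##.@..
......
##....
##....
######
##### 

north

          
          
          
  ######  
  ######  
  ##.@..  
  ##....  
  ......  
  ##....  
  ##....  

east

          
          
          
 #######  
 #######  
 ##..@..  
 ##.....  
 .......  
 ##....   
 ##....   

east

          
          
          
########  
########  
##...@.#  
##.....#  
........  
##....    
##....    

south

          
          
########  
########  
##.....#  
##...@.#  
........  
##.....#  
##....    
######    

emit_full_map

########
########
##.....#
##...@.#
........
##.....#
##....  
######  
#####   

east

          
          
#######   
########  
#.....##  
#....@##  
........  
#.....##  
#....     
#####     

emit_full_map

######## 
#########
##.....##
##....@##
.........
##.....##
##....   
######   
#####    


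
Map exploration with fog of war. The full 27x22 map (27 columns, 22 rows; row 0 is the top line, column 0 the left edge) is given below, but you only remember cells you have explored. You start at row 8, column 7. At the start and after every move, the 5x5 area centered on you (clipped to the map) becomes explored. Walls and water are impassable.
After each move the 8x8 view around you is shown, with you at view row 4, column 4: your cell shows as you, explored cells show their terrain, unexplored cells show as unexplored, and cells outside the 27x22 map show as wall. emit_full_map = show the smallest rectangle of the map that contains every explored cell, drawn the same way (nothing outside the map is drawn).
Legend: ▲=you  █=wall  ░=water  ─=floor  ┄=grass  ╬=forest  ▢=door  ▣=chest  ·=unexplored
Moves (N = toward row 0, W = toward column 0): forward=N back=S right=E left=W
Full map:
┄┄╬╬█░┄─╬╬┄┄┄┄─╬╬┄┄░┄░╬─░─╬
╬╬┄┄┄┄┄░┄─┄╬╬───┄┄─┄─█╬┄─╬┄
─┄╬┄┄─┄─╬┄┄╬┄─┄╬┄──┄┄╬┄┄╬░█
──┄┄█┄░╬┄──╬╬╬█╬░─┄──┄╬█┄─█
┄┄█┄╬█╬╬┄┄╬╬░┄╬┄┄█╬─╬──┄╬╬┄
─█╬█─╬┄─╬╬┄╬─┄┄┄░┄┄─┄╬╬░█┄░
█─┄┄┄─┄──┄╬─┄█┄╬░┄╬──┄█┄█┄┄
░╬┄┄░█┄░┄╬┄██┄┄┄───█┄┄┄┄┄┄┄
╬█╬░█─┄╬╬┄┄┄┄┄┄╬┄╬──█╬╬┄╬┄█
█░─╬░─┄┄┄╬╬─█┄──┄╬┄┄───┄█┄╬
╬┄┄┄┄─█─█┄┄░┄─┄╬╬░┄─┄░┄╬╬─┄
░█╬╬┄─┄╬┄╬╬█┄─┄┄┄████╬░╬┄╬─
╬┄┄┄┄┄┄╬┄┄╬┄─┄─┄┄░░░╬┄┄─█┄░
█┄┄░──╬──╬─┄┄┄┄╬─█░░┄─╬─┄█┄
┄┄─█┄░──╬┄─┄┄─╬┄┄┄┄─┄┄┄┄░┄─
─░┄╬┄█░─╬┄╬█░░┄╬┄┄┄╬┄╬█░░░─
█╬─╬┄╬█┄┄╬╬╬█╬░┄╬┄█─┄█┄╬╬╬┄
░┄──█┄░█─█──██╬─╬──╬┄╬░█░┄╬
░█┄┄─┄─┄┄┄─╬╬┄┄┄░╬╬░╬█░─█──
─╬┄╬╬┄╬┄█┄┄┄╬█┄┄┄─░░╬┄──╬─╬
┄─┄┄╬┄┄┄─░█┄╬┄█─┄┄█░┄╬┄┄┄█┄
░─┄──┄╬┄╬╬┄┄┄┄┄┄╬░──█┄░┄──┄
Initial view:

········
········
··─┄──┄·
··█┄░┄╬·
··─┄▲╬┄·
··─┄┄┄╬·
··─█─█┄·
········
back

········
··─┄──┄·
··█┄░┄╬·
··─┄╬╬┄·
··─┄▲┄╬·
··─█─█┄·
··─┄╬┄╬·
········

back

··─┄──┄·
··█┄░┄╬·
··─┄╬╬┄·
··─┄┄┄╬·
··─█▲█┄·
··─┄╬┄╬·
··┄┄╬┄┄·
········

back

··█┄░┄╬·
··─┄╬╬┄·
··─┄┄┄╬·
··─█─█┄·
··─┄▲┄╬·
··┄┄╬┄┄·
··─╬──╬·
········

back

··─┄╬╬┄·
··─┄┄┄╬·
··─█─█┄·
··─┄╬┄╬·
··┄┄▲┄┄·
··─╬──╬·
··░──╬┄·
········

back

··─┄┄┄╬·
··─█─█┄·
··─┄╬┄╬·
··┄┄╬┄┄·
··─╬▲─╬·
··░──╬┄·
··█░─╬┄·
········

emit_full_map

─┄──┄
█┄░┄╬
─┄╬╬┄
─┄┄┄╬
─█─█┄
─┄╬┄╬
┄┄╬┄┄
─╬▲─╬
░──╬┄
█░─╬┄

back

··─█─█┄·
··─┄╬┄╬·
··┄┄╬┄┄·
··─╬──╬·
··░─▲╬┄·
··█░─╬┄·
··╬█┄┄╬·
········

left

···─█─█┄
···─┄╬┄╬
··┄┄┄╬┄┄
··──╬──╬
··┄░▲─╬┄
··┄█░─╬┄
··┄╬█┄┄╬
········

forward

···─┄┄┄╬
···─█─█┄
··┄─┄╬┄╬
··┄┄┄╬┄┄
··──▲──╬
··┄░──╬┄
··┄█░─╬┄
··┄╬█┄┄╬

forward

···─┄╬╬┄
···─┄┄┄╬
··┄─█─█┄
··┄─┄╬┄╬
··┄┄▲╬┄┄
··──╬──╬
··┄░──╬┄
··┄█░─╬┄

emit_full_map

·─┄──┄
·█┄░┄╬
·─┄╬╬┄
·─┄┄┄╬
┄─█─█┄
┄─┄╬┄╬
┄┄▲╬┄┄
──╬──╬
┄░──╬┄
┄█░─╬┄
┄╬█┄┄╬

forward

···█┄░┄╬
···─┄╬╬┄
··░─┄┄┄╬
··┄─█─█┄
··┄─▲╬┄╬
··┄┄┄╬┄┄
··──╬──╬
··┄░──╬┄

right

··█┄░┄╬·
··─┄╬╬┄·
·░─┄┄┄╬·
·┄─█─█┄·
·┄─┄▲┄╬·
·┄┄┄╬┄┄·
·──╬──╬·
·┄░──╬┄·

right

·█┄░┄╬··
·─┄╬╬┄··
░─┄┄┄╬╬·
┄─█─█┄┄·
┄─┄╬▲╬╬·
┄┄┄╬┄┄╬·
──╬──╬─·
┄░──╬┄··

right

█┄░┄╬···
─┄╬╬┄···
─┄┄┄╬╬─·
─█─█┄┄░·
─┄╬┄▲╬█·
┄┄╬┄┄╬┄·
─╬──╬─┄·
░──╬┄···

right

┄░┄╬····
┄╬╬┄····
┄┄┄╬╬─█·
█─█┄┄░┄·
┄╬┄╬▲█┄·
┄╬┄┄╬┄─·
╬──╬─┄┄·
──╬┄····

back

┄╬╬┄····
┄┄┄╬╬─█·
█─█┄┄░┄·
┄╬┄╬╬█┄·
┄╬┄┄▲┄─·
╬──╬─┄┄·
──╬┄─┄┄·
░─╬┄····

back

┄┄┄╬╬─█·
█─█┄┄░┄·
┄╬┄╬╬█┄·
┄╬┄┄╬┄─·
╬──╬▲┄┄·
──╬┄─┄┄·
░─╬┄╬█░·
█┄┄╬····

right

┄┄╬╬─█··
─█┄┄░┄··
╬┄╬╬█┄─·
╬┄┄╬┄─┄·
──╬─▲┄┄·
─╬┄─┄┄─·
─╬┄╬█░░·
┄┄╬·····

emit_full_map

·─┄──┄····
·█┄░┄╬····
·─┄╬╬┄····
░─┄┄┄╬╬─█·
┄─█─█┄┄░┄·
┄─┄╬┄╬╬█┄─
┄┄┄╬┄┄╬┄─┄
──╬──╬─▲┄┄
┄░──╬┄─┄┄─
┄█░─╬┄╬█░░
┄╬█┄┄╬····

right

┄╬╬─█···
█┄┄░┄···
┄╬╬█┄─┄·
┄┄╬┄─┄─·
─╬─┄▲┄┄·
╬┄─┄┄─╬·
╬┄╬█░░┄·
┄╬······

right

╬╬─█····
┄┄░┄····
╬╬█┄─┄┄·
┄╬┄─┄─┄·
╬─┄┄▲┄╬·
┄─┄┄─╬┄·
┄╬█░░┄╬·
╬·······

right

╬─█·····
┄░┄·····
╬█┄─┄┄┄·
╬┄─┄─┄┄·
─┄┄┄▲╬─·
─┄┄─╬┄┄·
╬█░░┄╬┄·
········

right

─█······
░┄······
█┄─┄┄┄█·
┄─┄─┄┄░·
┄┄┄┄▲─█·
┄┄─╬┄┄┄·
█░░┄╬┄┄·
········

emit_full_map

·─┄──┄········
·█┄░┄╬········
·─┄╬╬┄········
░─┄┄┄╬╬─█·····
┄─█─█┄┄░┄·····
┄─┄╬┄╬╬█┄─┄┄┄█
┄┄┄╬┄┄╬┄─┄─┄┄░
──╬──╬─┄┄┄┄▲─█
┄░──╬┄─┄┄─╬┄┄┄
┄█░─╬┄╬█░░┄╬┄┄
┄╬█┄┄╬········
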